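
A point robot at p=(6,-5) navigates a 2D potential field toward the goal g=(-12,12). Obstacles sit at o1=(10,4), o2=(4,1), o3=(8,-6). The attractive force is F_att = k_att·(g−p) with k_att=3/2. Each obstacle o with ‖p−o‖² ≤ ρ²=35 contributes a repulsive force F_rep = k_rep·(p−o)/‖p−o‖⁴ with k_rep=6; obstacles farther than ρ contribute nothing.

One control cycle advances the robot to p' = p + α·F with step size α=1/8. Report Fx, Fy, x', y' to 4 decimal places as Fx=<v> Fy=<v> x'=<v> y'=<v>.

F_att = 3/2·(g−p) = 3/2·(-18,17) = (-27.0000,25.5000)
o1: d²=97 > ρ²=35 → inactive
o2: d²=40 > ρ²=35 → inactive
o3: d²=5 ≤ ρ²=35; F_rep = 6·(-2,1)/5² = (-0.4800,0.2400)
F = F_att + ΣF_rep = (-27.4800,25.7400)
p' = p + 1/8·F = (2.5650,-1.7825)

Fx=-27.4800 Fy=25.7400 x'=2.5650 y'=-1.7825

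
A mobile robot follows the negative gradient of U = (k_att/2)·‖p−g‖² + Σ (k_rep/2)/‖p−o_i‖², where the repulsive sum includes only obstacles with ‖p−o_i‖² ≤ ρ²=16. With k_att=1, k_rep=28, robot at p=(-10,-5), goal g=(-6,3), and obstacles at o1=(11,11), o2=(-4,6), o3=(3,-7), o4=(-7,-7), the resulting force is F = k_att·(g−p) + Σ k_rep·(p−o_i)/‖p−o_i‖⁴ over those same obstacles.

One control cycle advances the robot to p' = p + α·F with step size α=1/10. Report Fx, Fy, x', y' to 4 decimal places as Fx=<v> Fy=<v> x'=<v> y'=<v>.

Fx=3.5030 Fy=8.3314 x'=-9.6497 y'=-4.1669

F_att = 1·(g−p) = 1·(4,8) = (4.0000,8.0000)
o1: d²=697 > ρ²=16 → inactive
o2: d²=157 > ρ²=16 → inactive
o3: d²=173 > ρ²=16 → inactive
o4: d²=13 ≤ ρ²=16; F_rep = 28·(-3,2)/13² = (-0.4970,0.3314)
F = F_att + ΣF_rep = (3.5030,8.3314)
p' = p + 1/10·F = (-9.6497,-4.1669)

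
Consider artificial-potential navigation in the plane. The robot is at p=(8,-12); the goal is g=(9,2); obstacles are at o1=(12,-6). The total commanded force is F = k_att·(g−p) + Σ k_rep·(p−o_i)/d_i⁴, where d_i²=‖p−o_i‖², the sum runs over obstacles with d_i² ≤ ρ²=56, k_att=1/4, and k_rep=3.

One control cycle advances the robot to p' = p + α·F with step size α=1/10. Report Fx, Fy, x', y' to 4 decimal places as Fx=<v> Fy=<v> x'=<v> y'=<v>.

F_att = 1/4·(g−p) = 1/4·(1,14) = (0.2500,3.5000)
o1: d²=52 ≤ ρ²=56; F_rep = 3·(-4,-6)/52² = (-0.0044,-0.0067)
F = F_att + ΣF_rep = (0.2456,3.4933)
p' = p + 1/10·F = (8.0246,-11.6507)

Fx=0.2456 Fy=3.4933 x'=8.0246 y'=-11.6507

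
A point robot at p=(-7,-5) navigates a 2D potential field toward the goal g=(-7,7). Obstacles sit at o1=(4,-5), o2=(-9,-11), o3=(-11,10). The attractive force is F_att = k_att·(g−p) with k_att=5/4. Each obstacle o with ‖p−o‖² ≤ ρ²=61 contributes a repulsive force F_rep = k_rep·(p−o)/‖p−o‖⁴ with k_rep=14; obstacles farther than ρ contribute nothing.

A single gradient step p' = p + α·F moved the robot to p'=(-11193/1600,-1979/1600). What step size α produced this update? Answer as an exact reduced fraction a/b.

F_att = 5/4·(g−p) = 5/4·(0,12) = (0.0000,15.0000)
o1: d²=121 > ρ²=61 → inactive
o2: d²=40 ≤ ρ²=61; F_rep = 14·(2,6)/40² = (0.0175,0.0525)
o3: d²=241 > ρ²=61 → inactive
F = F_att + ΣF_rep = (0.0175,15.0525)
Δp = p'−p = (0.0044,3.7631); α = Δx/Fx = (7/1600) / (7/400) = 1/4
check: Δy/Fy = (6021/1600) / (6021/400) = 1/4 ✓

α = 1/4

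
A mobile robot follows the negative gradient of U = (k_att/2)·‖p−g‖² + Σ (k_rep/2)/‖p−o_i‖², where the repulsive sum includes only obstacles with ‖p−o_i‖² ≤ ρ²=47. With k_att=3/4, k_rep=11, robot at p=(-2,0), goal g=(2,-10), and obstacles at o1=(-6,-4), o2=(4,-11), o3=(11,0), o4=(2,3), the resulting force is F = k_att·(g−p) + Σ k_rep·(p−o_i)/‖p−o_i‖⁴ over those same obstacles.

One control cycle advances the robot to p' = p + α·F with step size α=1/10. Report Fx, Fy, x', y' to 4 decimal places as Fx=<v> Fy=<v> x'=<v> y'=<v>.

F_att = 3/4·(g−p) = 3/4·(4,-10) = (3.0000,-7.5000)
o1: d²=32 ≤ ρ²=47; F_rep = 11·(4,4)/32² = (0.0430,0.0430)
o2: d²=157 > ρ²=47 → inactive
o3: d²=169 > ρ²=47 → inactive
o4: d²=25 ≤ ρ²=47; F_rep = 11·(-4,-3)/25² = (-0.0704,-0.0528)
F = F_att + ΣF_rep = (2.9726,-7.5098)
p' = p + 1/10·F = (-1.7027,-0.7510)

Fx=2.9726 Fy=-7.5098 x'=-1.7027 y'=-0.7510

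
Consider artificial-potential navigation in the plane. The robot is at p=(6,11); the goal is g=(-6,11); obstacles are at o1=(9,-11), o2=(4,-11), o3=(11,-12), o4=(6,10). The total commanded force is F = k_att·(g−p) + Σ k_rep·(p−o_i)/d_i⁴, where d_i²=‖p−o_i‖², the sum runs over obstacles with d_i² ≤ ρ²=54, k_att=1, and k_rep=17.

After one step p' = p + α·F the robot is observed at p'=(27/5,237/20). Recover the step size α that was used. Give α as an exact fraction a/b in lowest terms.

α = 1/20

F_att = 1·(g−p) = 1·(-12,0) = (-12.0000,0.0000)
o1: d²=493 > ρ²=54 → inactive
o2: d²=488 > ρ²=54 → inactive
o3: d²=554 > ρ²=54 → inactive
o4: d²=1 ≤ ρ²=54; F_rep = 17·(0,1)/1² = (0.0000,17.0000)
F = F_att + ΣF_rep = (-12.0000,17.0000)
Δp = p'−p = (-0.6000,0.8500); α = Δx/Fx = (-3/5) / (-12) = 1/20
check: Δy/Fy = (17/20) / (17) = 1/20 ✓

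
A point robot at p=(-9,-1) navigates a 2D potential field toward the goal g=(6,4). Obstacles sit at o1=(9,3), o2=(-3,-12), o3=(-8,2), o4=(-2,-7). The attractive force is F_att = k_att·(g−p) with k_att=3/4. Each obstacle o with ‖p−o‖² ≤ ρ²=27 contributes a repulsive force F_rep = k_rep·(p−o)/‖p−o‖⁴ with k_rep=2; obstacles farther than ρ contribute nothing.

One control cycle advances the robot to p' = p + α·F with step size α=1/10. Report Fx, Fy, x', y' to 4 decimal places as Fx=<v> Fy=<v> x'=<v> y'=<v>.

F_att = 3/4·(g−p) = 3/4·(15,5) = (11.2500,3.7500)
o1: d²=340 > ρ²=27 → inactive
o2: d²=157 > ρ²=27 → inactive
o3: d²=10 ≤ ρ²=27; F_rep = 2·(-1,-3)/10² = (-0.0200,-0.0600)
o4: d²=85 > ρ²=27 → inactive
F = F_att + ΣF_rep = (11.2300,3.6900)
p' = p + 1/10·F = (-7.8770,-0.6310)

Fx=11.2300 Fy=3.6900 x'=-7.8770 y'=-0.6310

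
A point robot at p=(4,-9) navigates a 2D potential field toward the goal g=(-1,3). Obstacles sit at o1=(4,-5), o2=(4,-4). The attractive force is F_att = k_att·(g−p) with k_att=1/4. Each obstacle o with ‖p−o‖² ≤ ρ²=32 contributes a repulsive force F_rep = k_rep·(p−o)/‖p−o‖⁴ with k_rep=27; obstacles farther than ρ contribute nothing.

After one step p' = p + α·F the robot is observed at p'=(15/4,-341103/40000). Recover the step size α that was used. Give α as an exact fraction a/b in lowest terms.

α = 1/5

F_att = 1/4·(g−p) = 1/4·(-5,12) = (-1.2500,3.0000)
o1: d²=16 ≤ ρ²=32; F_rep = 27·(0,-4)/16² = (0.0000,-0.4219)
o2: d²=25 ≤ ρ²=32; F_rep = 27·(0,-5)/25² = (0.0000,-0.2160)
F = F_att + ΣF_rep = (-1.2500,2.3621)
Δp = p'−p = (-0.2500,0.4724); α = Δx/Fx = (-1/4) / (-5/4) = 1/5
check: Δy/Fy = (18897/40000) / (18897/8000) = 1/5 ✓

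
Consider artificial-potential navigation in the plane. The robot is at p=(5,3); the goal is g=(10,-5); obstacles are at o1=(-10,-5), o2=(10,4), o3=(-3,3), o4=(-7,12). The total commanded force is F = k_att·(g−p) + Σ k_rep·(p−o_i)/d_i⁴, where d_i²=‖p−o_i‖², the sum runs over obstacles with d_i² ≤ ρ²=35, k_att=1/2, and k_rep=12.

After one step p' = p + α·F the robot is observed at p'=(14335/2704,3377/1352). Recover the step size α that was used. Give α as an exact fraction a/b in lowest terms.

F_att = 1/2·(g−p) = 1/2·(5,-8) = (2.5000,-4.0000)
o1: d²=289 > ρ²=35 → inactive
o2: d²=26 ≤ ρ²=35; F_rep = 12·(-5,-1)/26² = (-0.0888,-0.0178)
o3: d²=64 > ρ²=35 → inactive
o4: d²=225 > ρ²=35 → inactive
F = F_att + ΣF_rep = (2.4112,-4.0178)
Δp = p'−p = (0.3014,-0.5022); α = Δx/Fx = (815/2704) / (815/338) = 1/8
check: Δy/Fy = (-679/1352) / (-679/169) = 1/8 ✓

α = 1/8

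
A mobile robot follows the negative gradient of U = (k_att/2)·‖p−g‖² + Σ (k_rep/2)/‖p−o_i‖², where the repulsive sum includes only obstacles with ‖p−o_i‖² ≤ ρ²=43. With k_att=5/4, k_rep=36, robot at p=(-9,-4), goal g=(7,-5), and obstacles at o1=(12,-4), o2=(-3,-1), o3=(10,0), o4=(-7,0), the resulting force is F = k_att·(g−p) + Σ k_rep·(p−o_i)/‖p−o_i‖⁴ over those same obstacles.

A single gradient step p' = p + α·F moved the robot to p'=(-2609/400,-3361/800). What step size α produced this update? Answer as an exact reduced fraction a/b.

F_att = 5/4·(g−p) = 5/4·(16,-1) = (20.0000,-1.2500)
o1: d²=441 > ρ²=43 → inactive
o2: d²=45 > ρ²=43 → inactive
o3: d²=377 > ρ²=43 → inactive
o4: d²=20 ≤ ρ²=43; F_rep = 36·(-2,-4)/20² = (-0.1800,-0.3600)
F = F_att + ΣF_rep = (19.8200,-1.6100)
Δp = p'−p = (2.4775,-0.2013); α = Δx/Fx = (991/400) / (991/50) = 1/8
check: Δy/Fy = (-161/800) / (-161/100) = 1/8 ✓

α = 1/8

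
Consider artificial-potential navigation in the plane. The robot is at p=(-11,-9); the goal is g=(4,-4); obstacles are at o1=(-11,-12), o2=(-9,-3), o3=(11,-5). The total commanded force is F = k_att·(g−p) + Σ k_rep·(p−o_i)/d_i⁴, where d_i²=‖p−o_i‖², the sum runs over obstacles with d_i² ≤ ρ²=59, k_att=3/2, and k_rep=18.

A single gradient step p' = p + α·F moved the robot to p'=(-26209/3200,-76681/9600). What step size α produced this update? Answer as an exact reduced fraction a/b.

α = 1/8

F_att = 3/2·(g−p) = 3/2·(15,5) = (22.5000,7.5000)
o1: d²=9 ≤ ρ²=59; F_rep = 18·(0,3)/9² = (0.0000,0.6667)
o2: d²=40 ≤ ρ²=59; F_rep = 18·(-2,-6)/40² = (-0.0225,-0.0675)
o3: d²=500 > ρ²=59 → inactive
F = F_att + ΣF_rep = (22.4775,8.0992)
Δp = p'−p = (2.8097,1.0124); α = Δx/Fx = (8991/3200) / (8991/400) = 1/8
check: Δy/Fy = (9719/9600) / (9719/1200) = 1/8 ✓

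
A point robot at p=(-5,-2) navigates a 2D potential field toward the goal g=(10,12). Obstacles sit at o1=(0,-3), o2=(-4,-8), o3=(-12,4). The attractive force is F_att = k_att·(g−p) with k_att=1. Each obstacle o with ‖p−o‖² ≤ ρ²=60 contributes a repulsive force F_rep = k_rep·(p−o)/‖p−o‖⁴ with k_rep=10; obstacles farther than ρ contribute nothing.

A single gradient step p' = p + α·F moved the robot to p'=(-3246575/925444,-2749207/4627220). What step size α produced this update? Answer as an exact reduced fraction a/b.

F_att = 1·(g−p) = 1·(15,14) = (15.0000,14.0000)
o1: d²=26 ≤ ρ²=60; F_rep = 10·(-5,1)/26² = (-0.0740,0.0148)
o2: d²=37 ≤ ρ²=60; F_rep = 10·(-1,6)/37² = (-0.0073,0.0438)
o3: d²=85 > ρ²=60 → inactive
F = F_att + ΣF_rep = (14.9187,14.0586)
Δp = p'−p = (1.4919,1.4059); α = Δx/Fx = (1380645/925444) / (6903225/462722) = 1/10
check: Δy/Fy = (6505233/4627220) / (6505233/462722) = 1/10 ✓

α = 1/10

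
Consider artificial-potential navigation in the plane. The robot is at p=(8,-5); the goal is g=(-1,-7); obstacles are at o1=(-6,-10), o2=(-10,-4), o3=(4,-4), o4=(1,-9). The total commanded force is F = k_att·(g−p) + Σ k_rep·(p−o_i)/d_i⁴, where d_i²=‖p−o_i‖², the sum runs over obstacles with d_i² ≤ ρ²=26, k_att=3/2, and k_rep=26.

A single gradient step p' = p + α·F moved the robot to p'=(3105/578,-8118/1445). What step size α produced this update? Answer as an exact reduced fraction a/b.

α = 1/5

F_att = 3/2·(g−p) = 3/2·(-9,-2) = (-13.5000,-3.0000)
o1: d²=221 > ρ²=26 → inactive
o2: d²=325 > ρ²=26 → inactive
o3: d²=17 ≤ ρ²=26; F_rep = 26·(4,-1)/17² = (0.3599,-0.0900)
o4: d²=65 > ρ²=26 → inactive
F = F_att + ΣF_rep = (-13.1401,-3.0900)
Δp = p'−p = (-2.6280,-0.6180); α = Δx/Fx = (-1519/578) / (-7595/578) = 1/5
check: Δy/Fy = (-893/1445) / (-893/289) = 1/5 ✓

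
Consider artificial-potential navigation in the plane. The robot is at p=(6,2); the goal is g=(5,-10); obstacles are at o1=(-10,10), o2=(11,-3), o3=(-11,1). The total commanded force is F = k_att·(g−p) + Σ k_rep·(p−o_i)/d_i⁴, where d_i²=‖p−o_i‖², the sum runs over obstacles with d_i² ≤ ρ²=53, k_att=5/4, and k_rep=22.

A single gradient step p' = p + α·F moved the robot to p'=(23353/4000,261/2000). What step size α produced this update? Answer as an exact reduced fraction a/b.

α = 1/8

F_att = 5/4·(g−p) = 5/4·(-1,-12) = (-1.2500,-15.0000)
o1: d²=320 > ρ²=53 → inactive
o2: d²=50 ≤ ρ²=53; F_rep = 22·(-5,5)/50² = (-0.0440,0.0440)
o3: d²=290 > ρ²=53 → inactive
F = F_att + ΣF_rep = (-1.2940,-14.9560)
Δp = p'−p = (-0.1618,-1.8695); α = Δx/Fx = (-647/4000) / (-647/500) = 1/8
check: Δy/Fy = (-3739/2000) / (-3739/250) = 1/8 ✓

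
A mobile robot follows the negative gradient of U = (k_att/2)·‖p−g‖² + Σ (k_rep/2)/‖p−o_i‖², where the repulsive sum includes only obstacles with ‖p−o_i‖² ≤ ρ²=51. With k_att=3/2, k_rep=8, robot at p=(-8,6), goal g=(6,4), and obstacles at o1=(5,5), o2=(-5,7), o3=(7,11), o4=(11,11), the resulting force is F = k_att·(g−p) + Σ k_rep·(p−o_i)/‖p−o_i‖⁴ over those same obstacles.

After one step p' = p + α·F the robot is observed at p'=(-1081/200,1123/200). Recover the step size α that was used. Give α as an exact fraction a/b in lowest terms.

α = 1/8

F_att = 3/2·(g−p) = 3/2·(14,-2) = (21.0000,-3.0000)
o1: d²=170 > ρ²=51 → inactive
o2: d²=10 ≤ ρ²=51; F_rep = 8·(-3,-1)/10² = (-0.2400,-0.0800)
o3: d²=250 > ρ²=51 → inactive
o4: d²=386 > ρ²=51 → inactive
F = F_att + ΣF_rep = (20.7600,-3.0800)
Δp = p'−p = (2.5950,-0.3850); α = Δx/Fx = (519/200) / (519/25) = 1/8
check: Δy/Fy = (-77/200) / (-77/25) = 1/8 ✓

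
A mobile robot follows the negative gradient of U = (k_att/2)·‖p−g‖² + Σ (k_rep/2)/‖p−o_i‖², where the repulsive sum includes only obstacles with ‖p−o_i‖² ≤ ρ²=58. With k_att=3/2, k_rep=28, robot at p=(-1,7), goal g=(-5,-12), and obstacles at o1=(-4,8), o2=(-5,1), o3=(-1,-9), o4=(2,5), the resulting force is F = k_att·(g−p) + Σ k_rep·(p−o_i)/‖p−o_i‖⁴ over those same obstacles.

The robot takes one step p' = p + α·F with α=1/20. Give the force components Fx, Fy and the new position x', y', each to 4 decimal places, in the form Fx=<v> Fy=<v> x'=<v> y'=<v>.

F_att = 3/2·(g−p) = 3/2·(-4,-19) = (-6.0000,-28.5000)
o1: d²=10 ≤ ρ²=58; F_rep = 28·(3,-1)/10² = (0.8400,-0.2800)
o2: d²=52 ≤ ρ²=58; F_rep = 28·(4,6)/52² = (0.0414,0.0621)
o3: d²=256 > ρ²=58 → inactive
o4: d²=13 ≤ ρ²=58; F_rep = 28·(-3,2)/13² = (-0.4970,0.3314)
F = F_att + ΣF_rep = (-5.6156,-28.3865)
p' = p + 1/20·F = (-1.2808,5.5807)

Fx=-5.6156 Fy=-28.3865 x'=-1.2808 y'=5.5807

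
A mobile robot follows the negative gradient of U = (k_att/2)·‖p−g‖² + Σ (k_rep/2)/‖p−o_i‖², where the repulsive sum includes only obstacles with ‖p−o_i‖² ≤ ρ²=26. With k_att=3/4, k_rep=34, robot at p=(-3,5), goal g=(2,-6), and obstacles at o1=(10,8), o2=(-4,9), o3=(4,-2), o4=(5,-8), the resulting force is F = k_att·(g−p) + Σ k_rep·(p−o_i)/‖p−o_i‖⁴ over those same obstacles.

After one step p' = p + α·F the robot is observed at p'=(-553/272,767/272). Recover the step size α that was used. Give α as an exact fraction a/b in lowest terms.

α = 1/4

F_att = 3/4·(g−p) = 3/4·(5,-11) = (3.7500,-8.2500)
o1: d²=178 > ρ²=26 → inactive
o2: d²=17 ≤ ρ²=26; F_rep = 34·(1,-4)/17² = (0.1176,-0.4706)
o3: d²=98 > ρ²=26 → inactive
o4: d²=233 > ρ²=26 → inactive
F = F_att + ΣF_rep = (3.8676,-8.7206)
Δp = p'−p = (0.9669,-2.1801); α = Δx/Fx = (263/272) / (263/68) = 1/4
check: Δy/Fy = (-593/272) / (-593/68) = 1/4 ✓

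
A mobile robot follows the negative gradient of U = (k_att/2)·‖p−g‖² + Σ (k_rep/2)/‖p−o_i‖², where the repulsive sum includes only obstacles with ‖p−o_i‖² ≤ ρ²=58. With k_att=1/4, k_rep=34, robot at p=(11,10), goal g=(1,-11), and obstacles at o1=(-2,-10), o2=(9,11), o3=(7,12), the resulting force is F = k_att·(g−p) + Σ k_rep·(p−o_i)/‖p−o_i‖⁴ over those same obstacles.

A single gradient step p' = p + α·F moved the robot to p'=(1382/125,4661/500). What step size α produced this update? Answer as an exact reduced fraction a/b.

α = 1/10

F_att = 1/4·(g−p) = 1/4·(-10,-21) = (-2.5000,-5.2500)
o1: d²=569 > ρ²=58 → inactive
o2: d²=5 ≤ ρ²=58; F_rep = 34·(2,-1)/5² = (2.7200,-1.3600)
o3: d²=20 ≤ ρ²=58; F_rep = 34·(4,-2)/20² = (0.3400,-0.1700)
F = F_att + ΣF_rep = (0.5600,-6.7800)
Δp = p'−p = (0.0560,-0.6780); α = Δx/Fx = (7/125) / (14/25) = 1/10
check: Δy/Fy = (-339/500) / (-339/50) = 1/10 ✓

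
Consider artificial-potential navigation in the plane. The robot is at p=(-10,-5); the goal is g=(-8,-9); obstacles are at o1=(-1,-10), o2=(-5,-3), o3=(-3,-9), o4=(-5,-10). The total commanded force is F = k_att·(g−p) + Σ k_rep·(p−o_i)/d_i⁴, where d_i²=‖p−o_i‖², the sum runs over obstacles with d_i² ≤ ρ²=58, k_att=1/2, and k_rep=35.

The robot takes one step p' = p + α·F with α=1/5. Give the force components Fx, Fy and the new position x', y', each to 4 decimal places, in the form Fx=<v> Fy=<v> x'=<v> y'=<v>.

Fx=0.7219 Fy=-2.0132 x'=-9.8556 y'=-5.4026

F_att = 1/2·(g−p) = 1/2·(2,-4) = (1.0000,-2.0000)
o1: d²=106 > ρ²=58 → inactive
o2: d²=29 ≤ ρ²=58; F_rep = 35·(-5,-2)/29² = (-0.2081,-0.0832)
o3: d²=65 > ρ²=58 → inactive
o4: d²=50 ≤ ρ²=58; F_rep = 35·(-5,5)/50² = (-0.0700,0.0700)
F = F_att + ΣF_rep = (0.7219,-2.0132)
p' = p + 1/5·F = (-9.8556,-5.4026)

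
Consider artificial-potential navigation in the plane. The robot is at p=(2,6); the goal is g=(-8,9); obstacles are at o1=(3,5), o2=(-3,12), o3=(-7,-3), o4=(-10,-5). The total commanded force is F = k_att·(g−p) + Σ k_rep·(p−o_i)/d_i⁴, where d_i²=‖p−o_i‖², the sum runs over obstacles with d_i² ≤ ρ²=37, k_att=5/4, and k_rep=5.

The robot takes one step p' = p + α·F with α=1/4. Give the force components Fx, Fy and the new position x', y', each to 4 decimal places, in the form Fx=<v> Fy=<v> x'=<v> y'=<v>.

Fx=-13.7500 Fy=5.0000 x'=-1.4375 y'=7.2500

F_att = 5/4·(g−p) = 5/4·(-10,3) = (-12.5000,3.7500)
o1: d²=2 ≤ ρ²=37; F_rep = 5·(-1,1)/2² = (-1.2500,1.2500)
o2: d²=61 > ρ²=37 → inactive
o3: d²=162 > ρ²=37 → inactive
o4: d²=265 > ρ²=37 → inactive
F = F_att + ΣF_rep = (-13.7500,5.0000)
p' = p + 1/4·F = (-1.4375,7.2500)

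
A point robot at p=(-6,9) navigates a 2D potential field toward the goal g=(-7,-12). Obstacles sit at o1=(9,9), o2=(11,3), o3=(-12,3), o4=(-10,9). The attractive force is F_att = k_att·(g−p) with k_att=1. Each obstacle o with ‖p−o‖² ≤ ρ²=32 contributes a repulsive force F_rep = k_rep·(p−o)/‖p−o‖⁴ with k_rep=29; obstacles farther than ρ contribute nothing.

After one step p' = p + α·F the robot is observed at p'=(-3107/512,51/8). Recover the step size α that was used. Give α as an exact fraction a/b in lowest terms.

α = 1/8

F_att = 1·(g−p) = 1·(-1,-21) = (-1.0000,-21.0000)
o1: d²=225 > ρ²=32 → inactive
o2: d²=325 > ρ²=32 → inactive
o3: d²=72 > ρ²=32 → inactive
o4: d²=16 ≤ ρ²=32; F_rep = 29·(4,0)/16² = (0.4531,0.0000)
F = F_att + ΣF_rep = (-0.5469,-21.0000)
Δp = p'−p = (-0.0684,-2.6250); α = Δx/Fx = (-35/512) / (-35/64) = 1/8
check: Δy/Fy = (-21/8) / (-21) = 1/8 ✓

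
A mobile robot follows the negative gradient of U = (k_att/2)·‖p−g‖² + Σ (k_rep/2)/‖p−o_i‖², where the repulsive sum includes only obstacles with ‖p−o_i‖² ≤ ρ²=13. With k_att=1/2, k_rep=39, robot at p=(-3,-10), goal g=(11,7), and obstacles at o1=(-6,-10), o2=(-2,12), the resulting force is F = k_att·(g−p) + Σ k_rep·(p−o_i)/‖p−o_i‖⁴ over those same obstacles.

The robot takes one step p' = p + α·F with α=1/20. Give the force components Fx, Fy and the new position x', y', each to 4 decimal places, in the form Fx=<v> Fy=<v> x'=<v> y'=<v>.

Fx=8.4444 Fy=8.5000 x'=-2.5778 y'=-9.5750

F_att = 1/2·(g−p) = 1/2·(14,17) = (7.0000,8.5000)
o1: d²=9 ≤ ρ²=13; F_rep = 39·(3,0)/9² = (1.4444,0.0000)
o2: d²=485 > ρ²=13 → inactive
F = F_att + ΣF_rep = (8.4444,8.5000)
p' = p + 1/20·F = (-2.5778,-9.5750)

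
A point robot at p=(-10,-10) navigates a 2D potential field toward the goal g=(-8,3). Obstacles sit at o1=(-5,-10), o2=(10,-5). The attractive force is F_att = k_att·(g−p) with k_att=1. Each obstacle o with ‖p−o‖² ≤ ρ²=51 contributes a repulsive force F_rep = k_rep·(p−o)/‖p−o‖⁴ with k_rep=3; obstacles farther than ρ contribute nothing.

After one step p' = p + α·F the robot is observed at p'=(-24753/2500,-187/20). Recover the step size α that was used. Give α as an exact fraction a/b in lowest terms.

α = 1/20

F_att = 1·(g−p) = 1·(2,13) = (2.0000,13.0000)
o1: d²=25 ≤ ρ²=51; F_rep = 3·(-5,0)/25² = (-0.0240,0.0000)
o2: d²=425 > ρ²=51 → inactive
F = F_att + ΣF_rep = (1.9760,13.0000)
Δp = p'−p = (0.0988,0.6500); α = Δx/Fx = (247/2500) / (247/125) = 1/20
check: Δy/Fy = (13/20) / (13) = 1/20 ✓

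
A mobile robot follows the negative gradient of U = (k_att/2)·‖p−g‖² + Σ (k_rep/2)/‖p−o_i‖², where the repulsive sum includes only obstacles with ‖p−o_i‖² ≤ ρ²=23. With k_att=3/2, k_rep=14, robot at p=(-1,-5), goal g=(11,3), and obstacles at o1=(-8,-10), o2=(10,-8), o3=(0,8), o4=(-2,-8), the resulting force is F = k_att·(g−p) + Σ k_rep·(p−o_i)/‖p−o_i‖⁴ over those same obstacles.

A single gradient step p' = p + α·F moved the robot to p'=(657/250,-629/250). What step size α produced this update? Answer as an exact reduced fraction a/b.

F_att = 3/2·(g−p) = 3/2·(12,8) = (18.0000,12.0000)
o1: d²=74 > ρ²=23 → inactive
o2: d²=130 > ρ²=23 → inactive
o3: d²=170 > ρ²=23 → inactive
o4: d²=10 ≤ ρ²=23; F_rep = 14·(1,3)/10² = (0.1400,0.4200)
F = F_att + ΣF_rep = (18.1400,12.4200)
Δp = p'−p = (3.6280,2.4840); α = Δx/Fx = (907/250) / (907/50) = 1/5
check: Δy/Fy = (621/250) / (621/50) = 1/5 ✓

α = 1/5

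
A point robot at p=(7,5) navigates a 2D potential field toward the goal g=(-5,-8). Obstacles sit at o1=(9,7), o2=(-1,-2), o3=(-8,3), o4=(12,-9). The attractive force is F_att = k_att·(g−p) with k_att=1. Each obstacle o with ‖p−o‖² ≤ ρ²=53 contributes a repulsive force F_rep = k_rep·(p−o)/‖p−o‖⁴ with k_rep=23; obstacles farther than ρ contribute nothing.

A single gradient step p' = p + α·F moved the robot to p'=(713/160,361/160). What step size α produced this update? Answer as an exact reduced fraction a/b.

F_att = 1·(g−p) = 1·(-12,-13) = (-12.0000,-13.0000)
o1: d²=8 ≤ ρ²=53; F_rep = 23·(-2,-2)/8² = (-0.7188,-0.7188)
o2: d²=113 > ρ²=53 → inactive
o3: d²=229 > ρ²=53 → inactive
o4: d²=221 > ρ²=53 → inactive
F = F_att + ΣF_rep = (-12.7188,-13.7188)
Δp = p'−p = (-2.5438,-2.7437); α = Δx/Fx = (-407/160) / (-407/32) = 1/5
check: Δy/Fy = (-439/160) / (-439/32) = 1/5 ✓

α = 1/5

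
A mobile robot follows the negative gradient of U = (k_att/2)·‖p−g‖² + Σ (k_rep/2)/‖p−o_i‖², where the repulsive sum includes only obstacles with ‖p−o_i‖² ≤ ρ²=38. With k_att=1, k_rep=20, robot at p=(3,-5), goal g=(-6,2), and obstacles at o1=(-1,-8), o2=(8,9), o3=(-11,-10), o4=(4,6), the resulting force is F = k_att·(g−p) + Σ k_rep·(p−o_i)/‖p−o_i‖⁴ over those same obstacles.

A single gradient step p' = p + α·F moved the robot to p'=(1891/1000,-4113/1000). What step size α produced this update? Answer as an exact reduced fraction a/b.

F_att = 1·(g−p) = 1·(-9,7) = (-9.0000,7.0000)
o1: d²=25 ≤ ρ²=38; F_rep = 20·(4,3)/25² = (0.1280,0.0960)
o2: d²=221 > ρ²=38 → inactive
o3: d²=221 > ρ²=38 → inactive
o4: d²=122 > ρ²=38 → inactive
F = F_att + ΣF_rep = (-8.8720,7.0960)
Δp = p'−p = (-1.1090,0.8870); α = Δx/Fx = (-1109/1000) / (-1109/125) = 1/8
check: Δy/Fy = (887/1000) / (887/125) = 1/8 ✓

α = 1/8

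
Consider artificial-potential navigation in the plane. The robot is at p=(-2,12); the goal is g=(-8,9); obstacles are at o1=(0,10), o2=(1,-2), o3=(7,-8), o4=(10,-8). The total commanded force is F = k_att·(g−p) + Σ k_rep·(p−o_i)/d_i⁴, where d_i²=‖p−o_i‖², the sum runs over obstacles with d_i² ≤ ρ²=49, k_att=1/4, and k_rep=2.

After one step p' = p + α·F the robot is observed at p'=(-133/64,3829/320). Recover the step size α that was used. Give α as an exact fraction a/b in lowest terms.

α = 1/20

F_att = 1/4·(g−p) = 1/4·(-6,-3) = (-1.5000,-0.7500)
o1: d²=8 ≤ ρ²=49; F_rep = 2·(-2,2)/8² = (-0.0625,0.0625)
o2: d²=205 > ρ²=49 → inactive
o3: d²=481 > ρ²=49 → inactive
o4: d²=544 > ρ²=49 → inactive
F = F_att + ΣF_rep = (-1.5625,-0.6875)
Δp = p'−p = (-0.0781,-0.0344); α = Δx/Fx = (-5/64) / (-25/16) = 1/20
check: Δy/Fy = (-11/320) / (-11/16) = 1/20 ✓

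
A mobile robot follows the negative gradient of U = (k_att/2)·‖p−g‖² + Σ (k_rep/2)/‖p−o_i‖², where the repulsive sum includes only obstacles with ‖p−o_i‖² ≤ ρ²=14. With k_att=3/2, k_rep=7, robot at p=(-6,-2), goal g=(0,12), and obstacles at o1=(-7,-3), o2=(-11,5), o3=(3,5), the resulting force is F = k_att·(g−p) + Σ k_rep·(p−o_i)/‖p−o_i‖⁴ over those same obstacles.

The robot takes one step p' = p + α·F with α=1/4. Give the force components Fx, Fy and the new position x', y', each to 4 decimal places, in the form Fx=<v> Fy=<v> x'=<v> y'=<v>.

F_att = 3/2·(g−p) = 3/2·(6,14) = (9.0000,21.0000)
o1: d²=2 ≤ ρ²=14; F_rep = 7·(1,1)/2² = (1.7500,1.7500)
o2: d²=74 > ρ²=14 → inactive
o3: d²=130 > ρ²=14 → inactive
F = F_att + ΣF_rep = (10.7500,22.7500)
p' = p + 1/4·F = (-3.3125,3.6875)

Fx=10.7500 Fy=22.7500 x'=-3.3125 y'=3.6875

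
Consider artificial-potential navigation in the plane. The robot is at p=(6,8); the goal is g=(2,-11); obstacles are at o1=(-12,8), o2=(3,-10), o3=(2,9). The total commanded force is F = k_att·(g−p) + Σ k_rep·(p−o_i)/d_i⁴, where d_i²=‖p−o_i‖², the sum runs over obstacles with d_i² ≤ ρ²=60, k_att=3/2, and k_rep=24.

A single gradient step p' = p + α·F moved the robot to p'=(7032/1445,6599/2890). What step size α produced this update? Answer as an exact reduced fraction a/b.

α = 1/5

F_att = 3/2·(g−p) = 3/2·(-4,-19) = (-6.0000,-28.5000)
o1: d²=324 > ρ²=60 → inactive
o2: d²=333 > ρ²=60 → inactive
o3: d²=17 ≤ ρ²=60; F_rep = 24·(4,-1)/17² = (0.3322,-0.0830)
F = F_att + ΣF_rep = (-5.6678,-28.5830)
Δp = p'−p = (-1.1336,-5.7166); α = Δx/Fx = (-1638/1445) / (-1638/289) = 1/5
check: Δy/Fy = (-16521/2890) / (-16521/578) = 1/5 ✓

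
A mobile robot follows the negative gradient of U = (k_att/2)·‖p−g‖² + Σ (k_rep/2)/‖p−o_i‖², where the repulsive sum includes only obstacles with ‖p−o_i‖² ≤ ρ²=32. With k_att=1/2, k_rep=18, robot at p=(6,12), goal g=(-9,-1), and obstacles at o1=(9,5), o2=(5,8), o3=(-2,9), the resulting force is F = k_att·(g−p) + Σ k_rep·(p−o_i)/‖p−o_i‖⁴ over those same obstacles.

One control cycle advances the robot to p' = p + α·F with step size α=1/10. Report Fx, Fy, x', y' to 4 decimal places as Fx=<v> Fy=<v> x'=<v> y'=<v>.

F_att = 1/2·(g−p) = 1/2·(-15,-13) = (-7.5000,-6.5000)
o1: d²=58 > ρ²=32 → inactive
o2: d²=17 ≤ ρ²=32; F_rep = 18·(1,4)/17² = (0.0623,0.2491)
o3: d²=73 > ρ²=32 → inactive
F = F_att + ΣF_rep = (-7.4377,-6.2509)
p' = p + 1/10·F = (5.2562,11.3749)

Fx=-7.4377 Fy=-6.2509 x'=5.2562 y'=11.3749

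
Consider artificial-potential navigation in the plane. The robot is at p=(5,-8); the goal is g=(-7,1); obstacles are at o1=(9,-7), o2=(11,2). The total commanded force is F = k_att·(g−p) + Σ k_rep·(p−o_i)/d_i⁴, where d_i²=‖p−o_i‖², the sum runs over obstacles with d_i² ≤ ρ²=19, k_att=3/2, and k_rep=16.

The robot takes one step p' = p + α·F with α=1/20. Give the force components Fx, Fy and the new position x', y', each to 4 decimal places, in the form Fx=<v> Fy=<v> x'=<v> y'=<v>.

F_att = 3/2·(g−p) = 3/2·(-12,9) = (-18.0000,13.5000)
o1: d²=17 ≤ ρ²=19; F_rep = 16·(-4,-1)/17² = (-0.2215,-0.0554)
o2: d²=136 > ρ²=19 → inactive
F = F_att + ΣF_rep = (-18.2215,13.4446)
p' = p + 1/20·F = (4.0889,-7.3278)

Fx=-18.2215 Fy=13.4446 x'=4.0889 y'=-7.3278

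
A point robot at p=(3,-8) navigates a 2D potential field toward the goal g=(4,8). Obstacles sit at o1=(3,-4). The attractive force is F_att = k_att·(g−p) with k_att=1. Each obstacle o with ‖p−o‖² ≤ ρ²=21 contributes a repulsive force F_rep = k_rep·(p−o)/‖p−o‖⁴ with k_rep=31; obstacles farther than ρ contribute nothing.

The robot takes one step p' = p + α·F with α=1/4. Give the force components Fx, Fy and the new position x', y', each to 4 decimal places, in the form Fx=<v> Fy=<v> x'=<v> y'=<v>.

F_att = 1·(g−p) = 1·(1,16) = (1.0000,16.0000)
o1: d²=16 ≤ ρ²=21; F_rep = 31·(0,-4)/16² = (0.0000,-0.4844)
F = F_att + ΣF_rep = (1.0000,15.5156)
p' = p + 1/4·F = (3.2500,-4.1211)

Fx=1.0000 Fy=15.5156 x'=3.2500 y'=-4.1211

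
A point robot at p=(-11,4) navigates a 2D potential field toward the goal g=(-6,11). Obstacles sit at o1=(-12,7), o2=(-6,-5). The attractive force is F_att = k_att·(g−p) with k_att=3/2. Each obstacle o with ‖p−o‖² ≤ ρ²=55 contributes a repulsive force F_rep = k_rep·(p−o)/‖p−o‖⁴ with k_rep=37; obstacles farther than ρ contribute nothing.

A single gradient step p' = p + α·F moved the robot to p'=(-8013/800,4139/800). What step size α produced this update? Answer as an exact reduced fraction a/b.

F_att = 3/2·(g−p) = 3/2·(5,7) = (7.5000,10.5000)
o1: d²=10 ≤ ρ²=55; F_rep = 37·(1,-3)/10² = (0.3700,-1.1100)
o2: d²=106 > ρ²=55 → inactive
F = F_att + ΣF_rep = (7.8700,9.3900)
Δp = p'−p = (0.9838,1.1738); α = Δx/Fx = (787/800) / (787/100) = 1/8
check: Δy/Fy = (939/800) / (939/100) = 1/8 ✓

α = 1/8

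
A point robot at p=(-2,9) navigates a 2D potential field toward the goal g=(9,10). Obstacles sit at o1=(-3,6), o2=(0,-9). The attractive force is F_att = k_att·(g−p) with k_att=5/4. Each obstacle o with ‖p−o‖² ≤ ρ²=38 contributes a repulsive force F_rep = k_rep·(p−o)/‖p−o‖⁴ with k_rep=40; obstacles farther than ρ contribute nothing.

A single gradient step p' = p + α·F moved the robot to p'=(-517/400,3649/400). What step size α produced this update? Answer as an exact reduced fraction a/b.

α = 1/20

F_att = 5/4·(g−p) = 5/4·(11,1) = (13.7500,1.2500)
o1: d²=10 ≤ ρ²=38; F_rep = 40·(1,3)/10² = (0.4000,1.2000)
o2: d²=328 > ρ²=38 → inactive
F = F_att + ΣF_rep = (14.1500,2.4500)
Δp = p'−p = (0.7075,0.1225); α = Δx/Fx = (283/400) / (283/20) = 1/20
check: Δy/Fy = (49/400) / (49/20) = 1/20 ✓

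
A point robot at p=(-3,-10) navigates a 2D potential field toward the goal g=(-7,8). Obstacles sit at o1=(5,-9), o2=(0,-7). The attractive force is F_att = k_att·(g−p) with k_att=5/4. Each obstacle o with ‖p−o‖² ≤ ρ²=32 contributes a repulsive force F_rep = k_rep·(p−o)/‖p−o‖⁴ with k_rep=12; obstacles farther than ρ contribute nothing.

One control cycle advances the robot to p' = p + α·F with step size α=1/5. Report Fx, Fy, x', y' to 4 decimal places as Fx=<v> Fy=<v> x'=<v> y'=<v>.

F_att = 5/4·(g−p) = 5/4·(-4,18) = (-5.0000,22.5000)
o1: d²=65 > ρ²=32 → inactive
o2: d²=18 ≤ ρ²=32; F_rep = 12·(-3,-3)/18² = (-0.1111,-0.1111)
F = F_att + ΣF_rep = (-5.1111,22.3889)
p' = p + 1/5·F = (-4.0222,-5.5222)

Fx=-5.1111 Fy=22.3889 x'=-4.0222 y'=-5.5222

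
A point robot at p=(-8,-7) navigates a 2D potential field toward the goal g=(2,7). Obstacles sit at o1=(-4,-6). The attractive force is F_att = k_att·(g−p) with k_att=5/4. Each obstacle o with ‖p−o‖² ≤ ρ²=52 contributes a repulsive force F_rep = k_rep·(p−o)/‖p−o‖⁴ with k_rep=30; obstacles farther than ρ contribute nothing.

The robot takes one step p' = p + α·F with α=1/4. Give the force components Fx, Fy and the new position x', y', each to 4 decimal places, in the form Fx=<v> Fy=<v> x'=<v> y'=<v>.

Fx=12.0848 Fy=17.3962 x'=-4.9788 y'=-2.6510

F_att = 5/4·(g−p) = 5/4·(10,14) = (12.5000,17.5000)
o1: d²=17 ≤ ρ²=52; F_rep = 30·(-4,-1)/17² = (-0.4152,-0.1038)
F = F_att + ΣF_rep = (12.0848,17.3962)
p' = p + 1/4·F = (-4.9788,-2.6510)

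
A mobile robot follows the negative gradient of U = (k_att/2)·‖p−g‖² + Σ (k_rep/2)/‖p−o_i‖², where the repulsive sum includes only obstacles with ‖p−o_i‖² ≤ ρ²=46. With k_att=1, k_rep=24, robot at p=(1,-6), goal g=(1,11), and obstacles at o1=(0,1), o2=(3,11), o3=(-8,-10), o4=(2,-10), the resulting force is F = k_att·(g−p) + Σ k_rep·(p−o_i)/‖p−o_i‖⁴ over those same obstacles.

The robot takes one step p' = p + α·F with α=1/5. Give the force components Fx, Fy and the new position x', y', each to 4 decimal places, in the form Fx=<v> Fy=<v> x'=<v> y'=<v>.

Fx=-0.0830 Fy=17.3322 x'=0.9834 y'=-2.5336

F_att = 1·(g−p) = 1·(0,17) = (0.0000,17.0000)
o1: d²=50 > ρ²=46 → inactive
o2: d²=293 > ρ²=46 → inactive
o3: d²=97 > ρ²=46 → inactive
o4: d²=17 ≤ ρ²=46; F_rep = 24·(-1,4)/17² = (-0.0830,0.3322)
F = F_att + ΣF_rep = (-0.0830,17.3322)
p' = p + 1/5·F = (0.9834,-2.5336)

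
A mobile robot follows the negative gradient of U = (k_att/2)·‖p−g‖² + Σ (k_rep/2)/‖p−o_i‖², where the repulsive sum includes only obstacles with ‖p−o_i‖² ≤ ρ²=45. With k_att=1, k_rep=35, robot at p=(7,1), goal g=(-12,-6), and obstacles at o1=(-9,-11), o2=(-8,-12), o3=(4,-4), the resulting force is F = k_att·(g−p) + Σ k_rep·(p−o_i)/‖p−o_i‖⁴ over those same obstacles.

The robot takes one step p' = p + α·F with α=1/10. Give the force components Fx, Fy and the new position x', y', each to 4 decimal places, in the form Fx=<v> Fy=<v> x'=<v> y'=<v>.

Fx=-18.9092 Fy=-6.8486 x'=5.1091 y'=0.3151

F_att = 1·(g−p) = 1·(-19,-7) = (-19.0000,-7.0000)
o1: d²=400 > ρ²=45 → inactive
o2: d²=394 > ρ²=45 → inactive
o3: d²=34 ≤ ρ²=45; F_rep = 35·(3,5)/34² = (0.0908,0.1514)
F = F_att + ΣF_rep = (-18.9092,-6.8486)
p' = p + 1/10·F = (5.1091,0.3151)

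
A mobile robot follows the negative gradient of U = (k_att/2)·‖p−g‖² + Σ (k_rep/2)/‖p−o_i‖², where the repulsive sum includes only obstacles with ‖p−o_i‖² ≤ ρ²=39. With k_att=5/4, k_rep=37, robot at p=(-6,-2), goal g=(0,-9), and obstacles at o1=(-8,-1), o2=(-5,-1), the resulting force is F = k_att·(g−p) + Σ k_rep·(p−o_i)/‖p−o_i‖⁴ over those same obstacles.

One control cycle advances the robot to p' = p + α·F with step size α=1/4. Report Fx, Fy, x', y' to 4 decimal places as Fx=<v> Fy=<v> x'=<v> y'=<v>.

F_att = 5/4·(g−p) = 5/4·(6,-7) = (7.5000,-8.7500)
o1: d²=5 ≤ ρ²=39; F_rep = 37·(2,-1)/5² = (2.9600,-1.4800)
o2: d²=2 ≤ ρ²=39; F_rep = 37·(-1,-1)/2² = (-9.2500,-9.2500)
F = F_att + ΣF_rep = (1.2100,-19.4800)
p' = p + 1/4·F = (-5.6975,-6.8700)

Fx=1.2100 Fy=-19.4800 x'=-5.6975 y'=-6.8700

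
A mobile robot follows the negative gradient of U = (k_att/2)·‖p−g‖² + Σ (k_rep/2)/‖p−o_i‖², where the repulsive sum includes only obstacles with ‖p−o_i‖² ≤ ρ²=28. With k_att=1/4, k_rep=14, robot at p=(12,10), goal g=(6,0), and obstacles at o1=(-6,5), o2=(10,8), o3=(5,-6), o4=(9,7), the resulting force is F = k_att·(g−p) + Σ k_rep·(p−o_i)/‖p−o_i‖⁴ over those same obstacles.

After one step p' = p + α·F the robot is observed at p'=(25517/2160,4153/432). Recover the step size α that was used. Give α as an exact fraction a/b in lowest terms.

α = 1/5

F_att = 1/4·(g−p) = 1/4·(-6,-10) = (-1.5000,-2.5000)
o1: d²=349 > ρ²=28 → inactive
o2: d²=8 ≤ ρ²=28; F_rep = 14·(2,2)/8² = (0.4375,0.4375)
o3: d²=305 > ρ²=28 → inactive
o4: d²=18 ≤ ρ²=28; F_rep = 14·(3,3)/18² = (0.1296,0.1296)
F = F_att + ΣF_rep = (-0.9329,-1.9329)
Δp = p'−p = (-0.1866,-0.3866); α = Δx/Fx = (-403/2160) / (-403/432) = 1/5
check: Δy/Fy = (-167/432) / (-835/432) = 1/5 ✓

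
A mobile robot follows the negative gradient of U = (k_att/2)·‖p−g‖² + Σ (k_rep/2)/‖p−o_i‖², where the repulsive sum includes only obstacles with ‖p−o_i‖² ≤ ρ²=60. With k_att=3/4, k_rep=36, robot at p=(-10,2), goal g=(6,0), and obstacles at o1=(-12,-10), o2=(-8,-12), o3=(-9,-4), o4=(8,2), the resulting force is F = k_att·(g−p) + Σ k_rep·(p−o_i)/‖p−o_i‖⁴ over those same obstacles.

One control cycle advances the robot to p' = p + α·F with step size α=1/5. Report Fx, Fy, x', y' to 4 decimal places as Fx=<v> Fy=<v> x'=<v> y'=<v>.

Fx=11.9737 Fy=-1.3422 x'=-7.6053 y'=1.7316

F_att = 3/4·(g−p) = 3/4·(16,-2) = (12.0000,-1.5000)
o1: d²=148 > ρ²=60 → inactive
o2: d²=200 > ρ²=60 → inactive
o3: d²=37 ≤ ρ²=60; F_rep = 36·(-1,6)/37² = (-0.0263,0.1578)
o4: d²=324 > ρ²=60 → inactive
F = F_att + ΣF_rep = (11.9737,-1.3422)
p' = p + 1/5·F = (-7.6053,1.7316)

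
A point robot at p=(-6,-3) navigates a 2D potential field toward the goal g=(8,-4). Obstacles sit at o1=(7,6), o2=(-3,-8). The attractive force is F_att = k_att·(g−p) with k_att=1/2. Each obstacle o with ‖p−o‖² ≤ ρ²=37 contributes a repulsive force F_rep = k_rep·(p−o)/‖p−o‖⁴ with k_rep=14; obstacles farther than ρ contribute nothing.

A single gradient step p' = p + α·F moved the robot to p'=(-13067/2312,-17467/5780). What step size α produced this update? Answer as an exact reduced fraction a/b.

α = 1/20

F_att = 1/2·(g−p) = 1/2·(14,-1) = (7.0000,-0.5000)
o1: d²=250 > ρ²=37 → inactive
o2: d²=34 ≤ ρ²=37; F_rep = 14·(-3,5)/34² = (-0.0363,0.0606)
F = F_att + ΣF_rep = (6.9637,-0.4394)
Δp = p'−p = (0.3482,-0.0220); α = Δx/Fx = (805/2312) / (4025/578) = 1/20
check: Δy/Fy = (-127/5780) / (-127/289) = 1/20 ✓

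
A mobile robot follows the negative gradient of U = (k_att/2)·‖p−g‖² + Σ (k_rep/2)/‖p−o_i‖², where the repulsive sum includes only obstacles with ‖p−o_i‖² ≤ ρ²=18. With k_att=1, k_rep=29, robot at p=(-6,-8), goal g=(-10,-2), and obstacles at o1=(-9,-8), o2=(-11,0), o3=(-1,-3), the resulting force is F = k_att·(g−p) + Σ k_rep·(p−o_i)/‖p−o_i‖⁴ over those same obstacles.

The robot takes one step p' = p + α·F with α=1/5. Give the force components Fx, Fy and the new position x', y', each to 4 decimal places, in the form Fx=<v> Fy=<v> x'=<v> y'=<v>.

F_att = 1·(g−p) = 1·(-4,6) = (-4.0000,6.0000)
o1: d²=9 ≤ ρ²=18; F_rep = 29·(3,0)/9² = (1.0741,0.0000)
o2: d²=89 > ρ²=18 → inactive
o3: d²=50 > ρ²=18 → inactive
F = F_att + ΣF_rep = (-2.9259,6.0000)
p' = p + 1/5·F = (-6.5852,-6.8000)

Fx=-2.9259 Fy=6.0000 x'=-6.5852 y'=-6.8000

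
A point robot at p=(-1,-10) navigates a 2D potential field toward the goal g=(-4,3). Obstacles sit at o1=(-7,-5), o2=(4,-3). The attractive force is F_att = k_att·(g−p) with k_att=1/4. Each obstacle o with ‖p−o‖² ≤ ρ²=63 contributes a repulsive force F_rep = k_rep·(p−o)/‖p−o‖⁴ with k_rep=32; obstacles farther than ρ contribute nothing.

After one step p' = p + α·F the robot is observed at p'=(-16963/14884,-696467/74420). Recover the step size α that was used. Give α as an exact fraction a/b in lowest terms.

F_att = 1/4·(g−p) = 1/4·(-3,13) = (-0.7500,3.2500)
o1: d²=61 ≤ ρ²=63; F_rep = 32·(6,-5)/61² = (0.0516,-0.0430)
o2: d²=74 > ρ²=63 → inactive
F = F_att + ΣF_rep = (-0.6984,3.2070)
Δp = p'−p = (-0.1397,0.6414); α = Δx/Fx = (-2079/14884) / (-10395/14884) = 1/5
check: Δy/Fy = (47733/74420) / (47733/14884) = 1/5 ✓

α = 1/5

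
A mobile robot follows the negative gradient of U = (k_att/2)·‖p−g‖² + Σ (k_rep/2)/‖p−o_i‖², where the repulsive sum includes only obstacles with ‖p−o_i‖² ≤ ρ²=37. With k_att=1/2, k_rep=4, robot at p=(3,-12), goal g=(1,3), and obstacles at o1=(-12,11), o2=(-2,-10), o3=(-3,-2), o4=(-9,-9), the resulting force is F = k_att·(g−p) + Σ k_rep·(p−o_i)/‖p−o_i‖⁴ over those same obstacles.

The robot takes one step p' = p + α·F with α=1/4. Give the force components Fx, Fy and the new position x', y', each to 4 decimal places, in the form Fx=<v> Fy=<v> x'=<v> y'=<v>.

F_att = 1/2·(g−p) = 1/2·(-2,15) = (-1.0000,7.5000)
o1: d²=754 > ρ²=37 → inactive
o2: d²=29 ≤ ρ²=37; F_rep = 4·(5,-2)/29² = (0.0238,-0.0095)
o3: d²=136 > ρ²=37 → inactive
o4: d²=153 > ρ²=37 → inactive
F = F_att + ΣF_rep = (-0.9762,7.4905)
p' = p + 1/4·F = (2.7559,-10.1274)

Fx=-0.9762 Fy=7.4905 x'=2.7559 y'=-10.1274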